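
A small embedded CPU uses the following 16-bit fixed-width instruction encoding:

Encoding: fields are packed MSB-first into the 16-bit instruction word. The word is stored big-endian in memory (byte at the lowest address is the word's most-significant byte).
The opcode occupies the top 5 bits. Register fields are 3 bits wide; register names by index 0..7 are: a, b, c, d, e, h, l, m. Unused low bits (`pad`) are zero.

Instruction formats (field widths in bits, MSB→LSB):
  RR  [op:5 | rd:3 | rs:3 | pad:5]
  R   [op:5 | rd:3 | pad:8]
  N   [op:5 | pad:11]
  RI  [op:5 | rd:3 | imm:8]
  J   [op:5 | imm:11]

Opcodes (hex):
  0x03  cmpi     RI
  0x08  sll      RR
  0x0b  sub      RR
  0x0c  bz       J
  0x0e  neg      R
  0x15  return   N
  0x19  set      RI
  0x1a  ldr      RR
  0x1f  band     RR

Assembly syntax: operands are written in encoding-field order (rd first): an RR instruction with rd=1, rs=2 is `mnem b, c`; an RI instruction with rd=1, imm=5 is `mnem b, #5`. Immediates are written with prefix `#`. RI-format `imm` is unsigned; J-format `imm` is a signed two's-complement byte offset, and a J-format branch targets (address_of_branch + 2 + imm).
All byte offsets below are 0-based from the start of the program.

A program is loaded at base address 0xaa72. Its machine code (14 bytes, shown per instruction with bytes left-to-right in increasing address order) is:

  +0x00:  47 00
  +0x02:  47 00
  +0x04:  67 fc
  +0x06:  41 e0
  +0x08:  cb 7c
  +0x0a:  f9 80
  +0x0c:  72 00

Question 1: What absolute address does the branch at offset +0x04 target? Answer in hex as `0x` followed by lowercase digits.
[04] 67 fc → 0x67fc
  top 5b → 0xc → bz [J]
  imm: (w>>0)&0x7ff=0x7fc (s11→-4) → #-4
  target = base 0xaa72 + off 0x04 + 2 + imm -4 = 0xaa74

0xaa74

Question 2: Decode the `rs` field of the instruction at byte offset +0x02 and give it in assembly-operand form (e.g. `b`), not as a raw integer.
a

+0x02: 47 00 ⇒ word 0x4700 (big)
  top 5b → 0x8 → sll [RR]
  rd: (w>>8)&0x7=0x7 → m
  rs: (w>>5)&0x7=0x0 → a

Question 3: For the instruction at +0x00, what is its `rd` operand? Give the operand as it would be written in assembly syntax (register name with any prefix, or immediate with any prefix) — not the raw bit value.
m

+0x00: 47 00 ⇒ word 0x4700 (big)
  op=0x4700>>11=0x8 ⇒ sll (RR)
  [10:8] rd=7 = m
  [7:5] rs=0 = a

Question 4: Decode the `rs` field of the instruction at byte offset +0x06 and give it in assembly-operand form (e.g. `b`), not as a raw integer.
+0x06: 41 e0 ⇒ word 0x41e0 (big)
  op=0x41e0>>11=0x8 ⇒ sll (RR)
  rd@[10:8]=0x1 ⇒ b
  rs@[7:5]=0x7 ⇒ m

m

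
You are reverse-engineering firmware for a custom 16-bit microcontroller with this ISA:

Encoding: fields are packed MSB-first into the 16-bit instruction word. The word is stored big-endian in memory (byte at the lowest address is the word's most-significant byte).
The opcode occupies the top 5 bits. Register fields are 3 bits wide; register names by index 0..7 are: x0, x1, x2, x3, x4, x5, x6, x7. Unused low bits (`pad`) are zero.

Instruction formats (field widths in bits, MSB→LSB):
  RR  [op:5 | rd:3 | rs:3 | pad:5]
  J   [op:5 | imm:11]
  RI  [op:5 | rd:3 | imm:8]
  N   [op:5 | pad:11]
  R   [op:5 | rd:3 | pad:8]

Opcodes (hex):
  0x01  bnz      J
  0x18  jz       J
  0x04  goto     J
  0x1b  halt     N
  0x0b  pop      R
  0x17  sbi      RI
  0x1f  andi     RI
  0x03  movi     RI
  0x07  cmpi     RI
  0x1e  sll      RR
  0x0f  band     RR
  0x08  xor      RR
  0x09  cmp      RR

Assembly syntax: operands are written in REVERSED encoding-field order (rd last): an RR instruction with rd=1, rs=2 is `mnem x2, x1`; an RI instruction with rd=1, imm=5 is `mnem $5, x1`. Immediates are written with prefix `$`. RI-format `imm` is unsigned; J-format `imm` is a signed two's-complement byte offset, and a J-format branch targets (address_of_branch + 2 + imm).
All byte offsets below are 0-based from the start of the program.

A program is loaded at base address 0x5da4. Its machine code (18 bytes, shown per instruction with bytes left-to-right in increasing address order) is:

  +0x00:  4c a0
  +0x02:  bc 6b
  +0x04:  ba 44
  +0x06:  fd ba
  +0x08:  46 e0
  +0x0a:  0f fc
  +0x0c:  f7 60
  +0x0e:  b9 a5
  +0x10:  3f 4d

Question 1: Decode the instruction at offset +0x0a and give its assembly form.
off 0x0a: read 0f fc as big → 0x0ffc
  op=0x0ffc>>11=0x1 ⇒ bnz (J)
  [10:0] imm=2044 (s11→-4) = $-4

bnz $-4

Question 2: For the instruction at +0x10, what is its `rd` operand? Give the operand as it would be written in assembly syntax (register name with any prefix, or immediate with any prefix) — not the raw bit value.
off 0x10: read 3f 4d as big → 0x3f4d
  op=0x3f4d>>11=0x7 ⇒ cmpi (RI)
  rd@[10:8]=0x7 ⇒ x7
  imm@[7:0]=0x4d ⇒ $77

x7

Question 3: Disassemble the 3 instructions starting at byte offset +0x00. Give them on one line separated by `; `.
+0x00: 4c a0 ⇒ word 0x4ca0 (big)
  top 5b → 0x9 → cmp [RR]
  rd: (w>>8)&0x7=0x4 → x4
  rs: (w>>5)&0x7=0x5 → x5
+0x02: bc 6b ⇒ word 0xbc6b (big)
  top 5b → 0x17 → sbi [RI]
  rd: (w>>8)&0x7=0x4 → x4
  imm: (w>>0)&0xff=0x6b → $107
+0x04: ba 44 ⇒ word 0xba44 (big)
  top 5b → 0x17 → sbi [RI]
  rd: (w>>8)&0x7=0x2 → x2
  imm: (w>>0)&0xff=0x44 → $68

cmp x5, x4; sbi $107, x4; sbi $68, x2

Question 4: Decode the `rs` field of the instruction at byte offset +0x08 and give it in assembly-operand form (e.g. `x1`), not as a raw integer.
off 0x08: read 46 e0 as big → 0x46e0
  opcode bits[15:11]=0x8: xor/RR
  rd: (w>>8)&0x7=0x6 → x6
  rs: (w>>5)&0x7=0x7 → x7

x7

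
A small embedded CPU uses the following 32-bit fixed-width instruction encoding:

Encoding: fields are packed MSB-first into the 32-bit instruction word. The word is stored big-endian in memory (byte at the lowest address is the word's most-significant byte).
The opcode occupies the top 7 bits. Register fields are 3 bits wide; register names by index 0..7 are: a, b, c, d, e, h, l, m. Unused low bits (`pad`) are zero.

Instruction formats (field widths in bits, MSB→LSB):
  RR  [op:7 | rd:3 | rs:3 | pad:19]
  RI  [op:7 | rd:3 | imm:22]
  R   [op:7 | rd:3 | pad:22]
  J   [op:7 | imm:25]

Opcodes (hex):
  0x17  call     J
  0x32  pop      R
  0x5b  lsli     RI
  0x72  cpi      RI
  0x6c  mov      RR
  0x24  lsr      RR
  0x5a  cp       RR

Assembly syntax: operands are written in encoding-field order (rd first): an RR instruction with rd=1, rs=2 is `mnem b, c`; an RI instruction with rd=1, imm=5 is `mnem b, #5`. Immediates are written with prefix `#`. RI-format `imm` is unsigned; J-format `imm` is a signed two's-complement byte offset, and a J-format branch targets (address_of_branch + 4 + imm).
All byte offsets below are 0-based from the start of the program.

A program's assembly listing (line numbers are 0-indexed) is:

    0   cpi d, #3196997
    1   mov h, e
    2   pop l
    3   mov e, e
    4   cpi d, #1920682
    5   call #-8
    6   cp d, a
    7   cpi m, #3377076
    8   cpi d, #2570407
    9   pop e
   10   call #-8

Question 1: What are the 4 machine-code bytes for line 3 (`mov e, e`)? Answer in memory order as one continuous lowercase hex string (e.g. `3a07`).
3. mov fields op=0x6c:7|rd=4:3|rs=4:3|pad=0:19 → word d9200000h → d9 20 00 00

d9200000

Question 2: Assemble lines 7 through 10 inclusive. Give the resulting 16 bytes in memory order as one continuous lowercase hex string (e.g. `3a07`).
e5f387b4e4e738a7650000002ffffff8

L7: cpi op=0x72:7|rd=7:3|imm=3377076:22 ⇒ 0xe5f387b4 ⇒ big e5 f3 87 b4
L8: cpi op=0x72:7|rd=3:3|imm=2570407:22 ⇒ 0xe4e738a7 ⇒ big e4 e7 38 a7
L9: pop op=0x32:7|rd=4:3|pad=0:22 ⇒ 0x65000000 ⇒ big 65 00 00 00
L10: call op=0x17:7|imm=-8:25 ⇒ 0x2ffffff8 ⇒ big 2f ff ff f8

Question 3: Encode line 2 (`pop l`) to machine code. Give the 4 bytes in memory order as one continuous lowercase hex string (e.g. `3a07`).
L2: pop op=0x32:7|rd=6:3|pad=0:22 ⇒ 0x65800000 ⇒ big 65 80 00 00

65800000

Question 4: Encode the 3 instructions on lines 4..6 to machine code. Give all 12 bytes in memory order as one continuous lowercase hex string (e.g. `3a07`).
4. cpi fields op=0x72:7|rd=3:3|imm=1920682:22 → word e4dd4eaah → e4 dd 4e aa
5. call fields op=0x17:7|imm=-8:25 → word 2ffffff8h → 2f ff ff f8
6. cp fields op=0x5a:7|rd=3:3|rs=0:3|pad=0:19 → word b4c00000h → b4 c0 00 00

e4dd4eaa2ffffff8b4c00000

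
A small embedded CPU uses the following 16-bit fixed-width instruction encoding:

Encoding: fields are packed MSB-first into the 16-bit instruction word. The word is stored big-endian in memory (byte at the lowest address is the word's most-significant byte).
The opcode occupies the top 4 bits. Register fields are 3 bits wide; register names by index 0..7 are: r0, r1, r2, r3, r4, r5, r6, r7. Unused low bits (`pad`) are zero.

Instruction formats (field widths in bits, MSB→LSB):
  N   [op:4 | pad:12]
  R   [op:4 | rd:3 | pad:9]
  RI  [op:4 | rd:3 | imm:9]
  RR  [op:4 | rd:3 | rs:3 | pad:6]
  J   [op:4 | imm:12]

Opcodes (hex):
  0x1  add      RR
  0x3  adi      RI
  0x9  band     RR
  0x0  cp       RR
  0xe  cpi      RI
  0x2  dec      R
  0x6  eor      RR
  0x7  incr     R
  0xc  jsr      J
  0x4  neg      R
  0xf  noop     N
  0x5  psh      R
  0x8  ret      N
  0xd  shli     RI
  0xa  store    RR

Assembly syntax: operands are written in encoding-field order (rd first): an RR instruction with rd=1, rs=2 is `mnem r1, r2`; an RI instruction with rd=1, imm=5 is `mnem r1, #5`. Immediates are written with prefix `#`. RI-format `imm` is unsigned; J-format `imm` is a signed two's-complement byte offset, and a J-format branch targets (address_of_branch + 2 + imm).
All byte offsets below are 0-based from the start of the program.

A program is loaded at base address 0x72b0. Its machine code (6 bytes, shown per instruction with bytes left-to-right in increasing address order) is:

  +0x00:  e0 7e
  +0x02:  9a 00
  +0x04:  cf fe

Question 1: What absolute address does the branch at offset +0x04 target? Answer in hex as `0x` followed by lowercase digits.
[04] cf fe → 0xcffe
  opcode bits[15:12]=0xc: jsr/J
  imm@[11:0]=0xffe (s12→-2) ⇒ #-2
  target = base 0x72b0 + off 0x04 + 2 + imm -2 = 0x72b4

0x72b4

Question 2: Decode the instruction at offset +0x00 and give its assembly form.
cpi r0, #126

@+00  big-endian(e0 7e) = 0xe07e
  top 4b → 0xe → cpi [RI]
  rd@[11:9]=0x0 ⇒ r0
  imm@[8:0]=0x7e ⇒ #126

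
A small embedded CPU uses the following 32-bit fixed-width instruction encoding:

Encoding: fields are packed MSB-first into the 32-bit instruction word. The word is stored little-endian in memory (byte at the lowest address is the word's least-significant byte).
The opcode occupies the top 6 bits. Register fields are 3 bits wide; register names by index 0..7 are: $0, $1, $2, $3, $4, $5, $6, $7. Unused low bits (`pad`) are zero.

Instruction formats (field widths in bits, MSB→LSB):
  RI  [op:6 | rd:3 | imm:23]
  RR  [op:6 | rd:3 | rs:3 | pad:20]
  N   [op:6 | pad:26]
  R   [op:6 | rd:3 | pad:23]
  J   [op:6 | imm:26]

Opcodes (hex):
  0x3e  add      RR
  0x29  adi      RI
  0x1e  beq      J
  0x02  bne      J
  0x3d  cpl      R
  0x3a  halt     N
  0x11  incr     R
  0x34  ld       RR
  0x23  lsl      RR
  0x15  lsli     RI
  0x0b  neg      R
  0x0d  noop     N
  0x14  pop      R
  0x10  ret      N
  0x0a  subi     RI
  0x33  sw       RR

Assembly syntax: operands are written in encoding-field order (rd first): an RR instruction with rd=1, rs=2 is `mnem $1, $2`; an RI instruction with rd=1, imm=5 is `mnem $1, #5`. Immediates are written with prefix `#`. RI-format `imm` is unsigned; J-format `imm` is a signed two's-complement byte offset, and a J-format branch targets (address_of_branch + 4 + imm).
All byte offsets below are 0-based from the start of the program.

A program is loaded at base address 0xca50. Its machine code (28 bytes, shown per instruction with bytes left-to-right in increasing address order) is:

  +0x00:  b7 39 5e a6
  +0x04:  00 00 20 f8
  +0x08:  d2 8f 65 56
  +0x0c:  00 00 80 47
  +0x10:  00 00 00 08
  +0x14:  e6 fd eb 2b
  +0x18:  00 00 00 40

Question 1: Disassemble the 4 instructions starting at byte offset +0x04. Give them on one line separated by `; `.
add $0, $2; lsli $4, #6655954; incr $7; bne #0

@+04  little-endian(00 00 20 f8) = 0xf8200000
  op=0xf8200000>>26=0x3e ⇒ add (RR)
  rd: (w>>23)&0x7=0x0 → $0
  rs: (w>>20)&0x7=0x2 → $2
@+08  little-endian(d2 8f 65 56) = 0x56658fd2
  op=0x56658fd2>>26=0x15 ⇒ lsli (RI)
  rd: (w>>23)&0x7=0x4 → $4
  imm: (w>>0)&0x7fffff=0x658fd2 → #6655954
@+0c  little-endian(00 00 80 47) = 0x47800000
  op=0x47800000>>26=0x11 ⇒ incr (R)
  rd: (w>>23)&0x7=0x7 → $7
@+10  little-endian(00 00 00 08) = 0x08000000
  op=0x08000000>>26=0x2 ⇒ bne (J)
  imm: (w>>0)&0x3ffffff=0x0 → #0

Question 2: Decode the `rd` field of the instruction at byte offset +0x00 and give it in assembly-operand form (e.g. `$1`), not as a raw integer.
[00] b7 39 5e a6 → 0xa65e39b7
  top 6b → 0x29 → adi [RI]
  [25:23] rd=4 = $4
  [22:0] imm=6175159 = #6175159

$4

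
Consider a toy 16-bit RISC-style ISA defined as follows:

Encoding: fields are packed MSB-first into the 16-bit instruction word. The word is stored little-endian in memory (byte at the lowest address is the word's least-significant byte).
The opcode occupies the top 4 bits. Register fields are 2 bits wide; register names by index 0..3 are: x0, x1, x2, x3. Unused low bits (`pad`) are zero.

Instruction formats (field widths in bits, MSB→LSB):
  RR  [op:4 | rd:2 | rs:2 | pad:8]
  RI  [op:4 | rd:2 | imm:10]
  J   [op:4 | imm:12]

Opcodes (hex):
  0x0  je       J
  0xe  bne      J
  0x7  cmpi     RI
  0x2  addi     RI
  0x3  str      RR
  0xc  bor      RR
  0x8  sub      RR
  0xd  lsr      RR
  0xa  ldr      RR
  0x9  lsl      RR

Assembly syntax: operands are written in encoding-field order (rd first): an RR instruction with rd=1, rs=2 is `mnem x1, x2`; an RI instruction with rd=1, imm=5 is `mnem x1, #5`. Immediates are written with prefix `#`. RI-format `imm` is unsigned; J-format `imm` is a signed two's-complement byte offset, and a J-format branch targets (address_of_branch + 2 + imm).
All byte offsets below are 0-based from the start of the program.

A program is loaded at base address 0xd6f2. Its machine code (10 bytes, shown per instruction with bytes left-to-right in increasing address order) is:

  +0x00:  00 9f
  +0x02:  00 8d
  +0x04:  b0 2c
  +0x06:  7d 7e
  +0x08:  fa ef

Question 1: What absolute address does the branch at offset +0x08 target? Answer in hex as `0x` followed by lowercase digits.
[08] fa ef → 0xeffa
  opcode bits[15:12]=0xe: bne/J
  imm@[11:0]=0xffa (s12→-6) ⇒ #-6
  target = base 0xd6f2 + off 0x08 + 2 + imm -6 = 0xd6f6

0xd6f6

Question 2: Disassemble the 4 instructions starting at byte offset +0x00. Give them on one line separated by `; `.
lsl x3, x3; sub x3, x1; addi x3, #176; cmpi x3, #637

[00] 00 9f → 0x9f00
  opcode bits[15:12]=0x9: lsl/RR
  rd: (w>>10)&0x3=0x3 → x3
  rs: (w>>8)&0x3=0x3 → x3
[02] 00 8d → 0x8d00
  opcode bits[15:12]=0x8: sub/RR
  rd: (w>>10)&0x3=0x3 → x3
  rs: (w>>8)&0x3=0x1 → x1
[04] b0 2c → 0x2cb0
  opcode bits[15:12]=0x2: addi/RI
  rd: (w>>10)&0x3=0x3 → x3
  imm: (w>>0)&0x3ff=0xb0 → #176
[06] 7d 7e → 0x7e7d
  opcode bits[15:12]=0x7: cmpi/RI
  rd: (w>>10)&0x3=0x3 → x3
  imm: (w>>0)&0x3ff=0x27d → #637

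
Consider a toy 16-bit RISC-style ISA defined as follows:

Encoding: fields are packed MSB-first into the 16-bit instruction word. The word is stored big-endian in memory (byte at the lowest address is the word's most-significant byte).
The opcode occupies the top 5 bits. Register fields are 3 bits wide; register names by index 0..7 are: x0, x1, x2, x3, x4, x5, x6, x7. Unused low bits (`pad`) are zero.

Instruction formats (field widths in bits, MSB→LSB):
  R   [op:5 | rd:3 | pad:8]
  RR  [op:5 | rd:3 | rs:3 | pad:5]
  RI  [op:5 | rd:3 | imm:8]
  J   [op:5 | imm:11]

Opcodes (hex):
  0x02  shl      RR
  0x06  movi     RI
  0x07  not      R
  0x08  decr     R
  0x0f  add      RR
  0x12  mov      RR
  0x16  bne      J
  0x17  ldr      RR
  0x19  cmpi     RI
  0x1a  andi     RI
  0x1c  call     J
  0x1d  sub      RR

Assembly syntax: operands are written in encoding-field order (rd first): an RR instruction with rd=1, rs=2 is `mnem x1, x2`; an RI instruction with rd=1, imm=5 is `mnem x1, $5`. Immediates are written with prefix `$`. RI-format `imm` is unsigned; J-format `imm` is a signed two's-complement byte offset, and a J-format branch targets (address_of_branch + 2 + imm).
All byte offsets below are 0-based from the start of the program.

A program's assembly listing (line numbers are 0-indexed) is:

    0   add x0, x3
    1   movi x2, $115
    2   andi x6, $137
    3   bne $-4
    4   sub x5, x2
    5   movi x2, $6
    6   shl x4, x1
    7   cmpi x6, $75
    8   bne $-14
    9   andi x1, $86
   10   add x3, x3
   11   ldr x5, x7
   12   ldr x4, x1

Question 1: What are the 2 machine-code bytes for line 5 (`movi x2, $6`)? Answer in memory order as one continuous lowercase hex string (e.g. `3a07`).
5. movi fields op=0x6:5|rd=2:3|imm=6:8 → word 3206h → 32 06

3206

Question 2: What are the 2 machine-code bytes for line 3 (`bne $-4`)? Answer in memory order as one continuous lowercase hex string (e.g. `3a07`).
3. bne fields op=0x16:5|imm=-4:11 → word b7fch → b7 fc

b7fc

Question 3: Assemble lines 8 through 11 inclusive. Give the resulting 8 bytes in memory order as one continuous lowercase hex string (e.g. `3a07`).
b7f2d1567b60bde0

L8: bne op=0x16:5|imm=-14:11 ⇒ 0xb7f2 ⇒ big b7 f2
L9: andi op=0x1a:5|rd=1:3|imm=86:8 ⇒ 0xd156 ⇒ big d1 56
L10: add op=0xf:5|rd=3:3|rs=3:3|pad=0:5 ⇒ 0x7b60 ⇒ big 7b 60
L11: ldr op=0x17:5|rd=5:3|rs=7:3|pad=0:5 ⇒ 0xbde0 ⇒ big bd e0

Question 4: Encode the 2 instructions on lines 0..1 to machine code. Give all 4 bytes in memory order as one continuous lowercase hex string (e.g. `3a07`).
78603273

0. add fields op=0xf:5|rd=0:3|rs=3:3|pad=0:5 → word 7860h → 78 60
1. movi fields op=0x6:5|rd=2:3|imm=115:8 → word 3273h → 32 73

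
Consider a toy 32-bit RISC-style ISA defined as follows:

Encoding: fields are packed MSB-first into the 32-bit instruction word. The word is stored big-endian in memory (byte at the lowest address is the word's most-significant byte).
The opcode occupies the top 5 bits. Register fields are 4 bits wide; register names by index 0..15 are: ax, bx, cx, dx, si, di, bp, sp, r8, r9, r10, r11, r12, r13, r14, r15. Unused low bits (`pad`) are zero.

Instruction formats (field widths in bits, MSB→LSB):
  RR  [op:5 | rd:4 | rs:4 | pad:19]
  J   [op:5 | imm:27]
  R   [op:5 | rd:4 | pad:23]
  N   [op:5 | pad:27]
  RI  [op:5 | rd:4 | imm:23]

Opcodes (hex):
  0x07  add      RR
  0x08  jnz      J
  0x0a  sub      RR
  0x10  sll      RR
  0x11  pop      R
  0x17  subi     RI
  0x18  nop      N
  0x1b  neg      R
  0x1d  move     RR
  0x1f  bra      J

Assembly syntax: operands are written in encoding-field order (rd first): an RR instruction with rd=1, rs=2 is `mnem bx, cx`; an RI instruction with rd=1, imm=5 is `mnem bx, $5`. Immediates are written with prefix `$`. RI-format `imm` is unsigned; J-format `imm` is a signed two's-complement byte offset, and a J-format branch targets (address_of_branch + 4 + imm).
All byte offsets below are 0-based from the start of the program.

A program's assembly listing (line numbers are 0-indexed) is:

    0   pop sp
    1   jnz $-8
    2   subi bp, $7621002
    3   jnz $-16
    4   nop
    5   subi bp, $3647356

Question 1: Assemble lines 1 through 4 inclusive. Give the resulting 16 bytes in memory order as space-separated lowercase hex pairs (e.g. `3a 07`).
47 ff ff f8 bb 74 49 8a 47 ff ff f0 c0 00 00 00

1. jnz fields op=0x8:5|imm=-8:27 → word 47fffff8h → 47 ff ff f8
2. subi fields op=0x17:5|rd=6:4|imm=7621002:23 → word bb74498ah → bb 74 49 8a
3. jnz fields op=0x8:5|imm=-16:27 → word 47fffff0h → 47 ff ff f0
4. nop fields op=0x18:5|pad=0:27 → word c0000000h → c0 00 00 00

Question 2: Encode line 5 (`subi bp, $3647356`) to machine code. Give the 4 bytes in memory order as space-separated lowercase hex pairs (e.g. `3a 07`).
bb 37 a7 7c

5. subi fields op=0x17:5|rd=6:4|imm=3647356:23 → word bb37a77ch → bb 37 a7 7c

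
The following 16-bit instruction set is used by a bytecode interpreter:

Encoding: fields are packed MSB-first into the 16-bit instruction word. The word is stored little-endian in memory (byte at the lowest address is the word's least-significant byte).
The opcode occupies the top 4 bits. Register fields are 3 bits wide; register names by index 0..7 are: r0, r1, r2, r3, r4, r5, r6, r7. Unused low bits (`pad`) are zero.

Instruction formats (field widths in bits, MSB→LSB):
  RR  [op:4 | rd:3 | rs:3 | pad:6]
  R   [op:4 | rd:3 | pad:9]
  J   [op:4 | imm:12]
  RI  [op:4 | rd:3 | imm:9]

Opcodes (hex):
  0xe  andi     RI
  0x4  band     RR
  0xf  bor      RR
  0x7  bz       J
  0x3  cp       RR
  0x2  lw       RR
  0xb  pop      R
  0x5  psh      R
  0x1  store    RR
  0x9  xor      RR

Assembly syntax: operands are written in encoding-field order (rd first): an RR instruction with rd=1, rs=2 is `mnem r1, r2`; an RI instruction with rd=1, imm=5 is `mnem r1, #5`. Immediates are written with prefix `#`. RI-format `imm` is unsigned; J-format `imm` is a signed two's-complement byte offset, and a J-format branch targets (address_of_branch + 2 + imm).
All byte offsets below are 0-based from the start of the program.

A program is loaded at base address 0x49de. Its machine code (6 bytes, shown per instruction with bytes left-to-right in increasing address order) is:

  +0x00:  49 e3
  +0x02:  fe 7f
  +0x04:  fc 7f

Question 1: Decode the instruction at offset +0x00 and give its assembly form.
andi r1, #329

off 0x00: read 49 e3 as little → 0xe349
  op=0xe349>>12=0xe ⇒ andi (RI)
  rd@[11:9]=0x1 ⇒ r1
  imm@[8:0]=0x149 ⇒ #329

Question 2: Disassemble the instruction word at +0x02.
+0x02: fe 7f ⇒ word 0x7ffe (little)
  op=0x7ffe>>12=0x7 ⇒ bz (J)
  [11:0] imm=4094 (s12→-2) = #-2

bz #-2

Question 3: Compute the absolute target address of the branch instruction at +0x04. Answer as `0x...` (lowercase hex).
0x49e0

[04] fc 7f → 0x7ffc
  top 4b → 0x7 → bz [J]
  imm: (w>>0)&0xfff=0xffc (s12→-4) → #-4
  target = base 0x49de + off 0x04 + 2 + imm -4 = 0x49e0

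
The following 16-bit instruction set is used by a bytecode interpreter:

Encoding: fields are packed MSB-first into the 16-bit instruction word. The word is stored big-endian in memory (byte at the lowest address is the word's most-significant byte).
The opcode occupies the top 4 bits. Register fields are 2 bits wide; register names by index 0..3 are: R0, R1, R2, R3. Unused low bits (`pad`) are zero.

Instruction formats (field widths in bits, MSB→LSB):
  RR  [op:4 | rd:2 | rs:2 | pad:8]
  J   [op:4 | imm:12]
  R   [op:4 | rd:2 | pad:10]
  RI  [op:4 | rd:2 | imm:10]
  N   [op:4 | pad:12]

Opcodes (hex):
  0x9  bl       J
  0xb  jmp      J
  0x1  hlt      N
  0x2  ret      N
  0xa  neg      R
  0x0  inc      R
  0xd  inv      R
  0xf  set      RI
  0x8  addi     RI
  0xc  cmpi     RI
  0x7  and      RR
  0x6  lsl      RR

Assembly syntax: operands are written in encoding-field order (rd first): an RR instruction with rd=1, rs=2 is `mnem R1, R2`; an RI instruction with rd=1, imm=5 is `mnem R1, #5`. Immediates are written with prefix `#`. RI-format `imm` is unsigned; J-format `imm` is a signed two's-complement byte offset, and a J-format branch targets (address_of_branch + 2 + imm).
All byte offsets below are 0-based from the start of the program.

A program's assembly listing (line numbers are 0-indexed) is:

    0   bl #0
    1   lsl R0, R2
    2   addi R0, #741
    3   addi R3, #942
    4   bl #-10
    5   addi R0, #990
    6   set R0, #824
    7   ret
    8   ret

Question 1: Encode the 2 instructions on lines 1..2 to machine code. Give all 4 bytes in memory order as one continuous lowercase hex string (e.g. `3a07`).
620082e5

L1: lsl op=0x6:4|rd=0:2|rs=2:2|pad=0:8 ⇒ 0x6200 ⇒ big 62 00
L2: addi op=0x8:4|rd=0:2|imm=741:10 ⇒ 0x82e5 ⇒ big 82 e5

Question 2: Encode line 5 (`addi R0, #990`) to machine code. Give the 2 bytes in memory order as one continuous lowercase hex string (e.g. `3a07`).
83de

line 5 (addi): pack op=0x8:4|rd=0:2|imm=990:10 = 0x83de; big→ 83 de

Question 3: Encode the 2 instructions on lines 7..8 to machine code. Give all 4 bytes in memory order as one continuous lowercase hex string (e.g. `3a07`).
line 7 (ret): pack op=0x2:4|pad=0:12 = 0x2000; big→ 20 00
line 8 (ret): pack op=0x2:4|pad=0:12 = 0x2000; big→ 20 00

20002000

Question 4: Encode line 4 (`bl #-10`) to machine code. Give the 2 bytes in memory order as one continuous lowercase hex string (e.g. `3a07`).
9ff6

4. bl fields op=0x9:4|imm=-10:12 → word 9ff6h → 9f f6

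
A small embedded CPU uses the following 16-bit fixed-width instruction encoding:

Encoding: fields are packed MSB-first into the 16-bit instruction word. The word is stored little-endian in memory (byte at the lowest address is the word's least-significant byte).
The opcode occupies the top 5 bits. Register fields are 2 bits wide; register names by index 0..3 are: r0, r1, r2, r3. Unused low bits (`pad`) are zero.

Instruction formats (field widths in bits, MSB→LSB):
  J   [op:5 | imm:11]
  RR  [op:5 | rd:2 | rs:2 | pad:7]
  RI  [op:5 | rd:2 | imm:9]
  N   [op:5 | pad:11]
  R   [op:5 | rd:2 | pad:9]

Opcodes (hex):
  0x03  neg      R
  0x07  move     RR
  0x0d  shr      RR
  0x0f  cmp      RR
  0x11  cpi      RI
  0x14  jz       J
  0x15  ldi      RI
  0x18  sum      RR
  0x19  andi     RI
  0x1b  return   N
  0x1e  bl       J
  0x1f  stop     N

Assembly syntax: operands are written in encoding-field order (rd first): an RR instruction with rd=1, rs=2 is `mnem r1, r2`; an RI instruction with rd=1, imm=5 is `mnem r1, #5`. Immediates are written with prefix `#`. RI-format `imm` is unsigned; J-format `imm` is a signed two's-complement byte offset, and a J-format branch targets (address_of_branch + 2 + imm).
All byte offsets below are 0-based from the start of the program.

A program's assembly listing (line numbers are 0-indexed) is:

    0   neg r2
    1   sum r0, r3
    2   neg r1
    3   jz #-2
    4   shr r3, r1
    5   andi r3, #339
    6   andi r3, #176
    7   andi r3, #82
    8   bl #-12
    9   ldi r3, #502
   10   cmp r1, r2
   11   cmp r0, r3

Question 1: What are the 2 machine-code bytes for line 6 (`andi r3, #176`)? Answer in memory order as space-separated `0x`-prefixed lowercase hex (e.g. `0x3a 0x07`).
6. andi fields op=0x19:5|rd=3:2|imm=176:9 → word ceb0h → b0 ce

0xb0 0xce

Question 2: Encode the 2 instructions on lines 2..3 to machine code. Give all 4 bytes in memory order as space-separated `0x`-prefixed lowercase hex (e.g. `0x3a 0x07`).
0x00 0x1a 0xfe 0xa7

L2: neg op=0x3:5|rd=1:2|pad=0:9 ⇒ 0x1a00 ⇒ little 00 1a
L3: jz op=0x14:5|imm=-2:11 ⇒ 0xa7fe ⇒ little fe a7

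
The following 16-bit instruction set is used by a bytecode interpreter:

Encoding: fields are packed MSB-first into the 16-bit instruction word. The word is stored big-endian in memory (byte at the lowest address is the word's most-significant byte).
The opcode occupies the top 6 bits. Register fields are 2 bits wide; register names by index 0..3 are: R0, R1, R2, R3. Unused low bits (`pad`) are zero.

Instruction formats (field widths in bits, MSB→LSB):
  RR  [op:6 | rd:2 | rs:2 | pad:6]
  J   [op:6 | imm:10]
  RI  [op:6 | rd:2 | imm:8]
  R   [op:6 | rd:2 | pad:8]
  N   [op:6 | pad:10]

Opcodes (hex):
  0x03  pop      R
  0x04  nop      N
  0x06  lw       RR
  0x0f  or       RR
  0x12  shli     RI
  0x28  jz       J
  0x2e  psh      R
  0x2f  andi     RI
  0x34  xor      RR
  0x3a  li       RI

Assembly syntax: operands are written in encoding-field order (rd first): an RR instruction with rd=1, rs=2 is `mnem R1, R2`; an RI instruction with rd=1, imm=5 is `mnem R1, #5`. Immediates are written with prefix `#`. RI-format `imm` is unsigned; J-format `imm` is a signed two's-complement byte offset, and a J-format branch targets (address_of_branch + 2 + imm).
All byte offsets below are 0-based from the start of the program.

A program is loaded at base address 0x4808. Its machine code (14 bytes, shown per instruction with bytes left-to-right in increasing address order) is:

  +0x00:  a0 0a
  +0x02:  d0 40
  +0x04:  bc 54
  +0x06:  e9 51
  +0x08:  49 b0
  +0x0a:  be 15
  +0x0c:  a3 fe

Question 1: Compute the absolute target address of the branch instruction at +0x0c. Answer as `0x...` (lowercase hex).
0x4814

[0c] a3 fe → 0xa3fe
  top 6b → 0x28 → jz [J]
  imm: (w>>0)&0x3ff=0x3fe (s10→-2) → #-2
  target = base 0x4808 + off 0x0c + 2 + imm -2 = 0x4814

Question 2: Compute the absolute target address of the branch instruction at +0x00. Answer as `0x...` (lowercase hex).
+0x00: a0 0a ⇒ word 0xa00a (big)
  op=0xa00a>>10=0x28 ⇒ jz (J)
  imm@[9:0]=0xa ⇒ #10
  target = base 0x4808 + off 0x00 + 2 + imm 10 = 0x4814

0x4814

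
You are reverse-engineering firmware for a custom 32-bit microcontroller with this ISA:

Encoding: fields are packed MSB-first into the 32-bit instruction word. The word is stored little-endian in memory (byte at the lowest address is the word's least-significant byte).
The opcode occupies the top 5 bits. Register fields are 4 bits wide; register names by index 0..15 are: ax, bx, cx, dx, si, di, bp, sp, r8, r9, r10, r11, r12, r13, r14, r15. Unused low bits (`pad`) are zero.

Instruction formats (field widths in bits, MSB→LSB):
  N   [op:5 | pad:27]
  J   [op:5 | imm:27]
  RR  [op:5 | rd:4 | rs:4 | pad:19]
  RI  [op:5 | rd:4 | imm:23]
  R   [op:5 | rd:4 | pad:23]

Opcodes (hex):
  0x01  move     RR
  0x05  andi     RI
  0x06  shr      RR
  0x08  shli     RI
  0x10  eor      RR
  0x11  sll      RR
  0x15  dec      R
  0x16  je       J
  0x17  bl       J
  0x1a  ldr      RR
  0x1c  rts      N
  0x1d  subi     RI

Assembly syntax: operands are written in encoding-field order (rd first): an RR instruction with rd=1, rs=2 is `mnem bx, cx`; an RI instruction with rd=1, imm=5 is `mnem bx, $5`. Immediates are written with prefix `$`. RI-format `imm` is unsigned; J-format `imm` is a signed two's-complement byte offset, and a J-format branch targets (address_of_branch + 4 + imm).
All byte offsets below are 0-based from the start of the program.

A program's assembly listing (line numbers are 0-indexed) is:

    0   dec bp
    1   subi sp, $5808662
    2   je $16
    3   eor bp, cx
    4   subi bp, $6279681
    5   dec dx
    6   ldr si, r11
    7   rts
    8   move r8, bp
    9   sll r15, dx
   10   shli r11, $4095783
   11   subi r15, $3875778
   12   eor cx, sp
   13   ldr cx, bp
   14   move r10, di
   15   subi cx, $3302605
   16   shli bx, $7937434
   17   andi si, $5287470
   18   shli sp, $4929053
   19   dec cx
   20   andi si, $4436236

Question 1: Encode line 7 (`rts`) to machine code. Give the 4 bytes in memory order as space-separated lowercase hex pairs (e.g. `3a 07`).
line 7 (rts): pack op=0x1c:5|pad=0:27 = 0xe0000000; little→ 00 00 00 e0

00 00 00 e0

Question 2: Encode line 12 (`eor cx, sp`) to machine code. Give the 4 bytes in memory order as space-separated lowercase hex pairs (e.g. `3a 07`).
00 00 38 81

line 12 (eor): pack op=0x10:5|rd=2:4|rs=7:4|pad=0:19 = 0x81380000; little→ 00 00 38 81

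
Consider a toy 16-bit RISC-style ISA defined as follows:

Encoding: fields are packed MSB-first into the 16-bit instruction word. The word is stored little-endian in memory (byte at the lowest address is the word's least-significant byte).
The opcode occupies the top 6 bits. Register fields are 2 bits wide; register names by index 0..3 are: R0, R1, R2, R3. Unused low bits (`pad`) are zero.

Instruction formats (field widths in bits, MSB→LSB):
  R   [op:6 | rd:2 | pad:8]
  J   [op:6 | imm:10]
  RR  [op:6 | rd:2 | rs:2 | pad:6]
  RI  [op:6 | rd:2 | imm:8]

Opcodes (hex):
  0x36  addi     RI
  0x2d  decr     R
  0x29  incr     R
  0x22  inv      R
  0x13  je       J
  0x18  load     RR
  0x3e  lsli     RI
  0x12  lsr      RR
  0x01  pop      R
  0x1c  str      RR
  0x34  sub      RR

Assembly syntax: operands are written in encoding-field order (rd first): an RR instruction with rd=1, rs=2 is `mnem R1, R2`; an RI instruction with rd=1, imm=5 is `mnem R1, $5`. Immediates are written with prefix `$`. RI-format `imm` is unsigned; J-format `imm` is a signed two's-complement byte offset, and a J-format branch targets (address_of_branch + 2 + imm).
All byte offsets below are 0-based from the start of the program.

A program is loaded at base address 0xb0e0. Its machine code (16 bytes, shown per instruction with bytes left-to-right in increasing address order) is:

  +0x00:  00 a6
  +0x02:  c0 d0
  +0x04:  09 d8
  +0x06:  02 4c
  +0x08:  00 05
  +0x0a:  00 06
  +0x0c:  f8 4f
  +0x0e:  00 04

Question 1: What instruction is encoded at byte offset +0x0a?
+0x0a: 00 06 ⇒ word 0x0600 (little)
  top 6b → 0x1 → pop [R]
  rd: (w>>8)&0x3=0x2 → R2

pop R2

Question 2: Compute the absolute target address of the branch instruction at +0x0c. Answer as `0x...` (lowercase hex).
0xb0e6

off 0x0c: read f8 4f as little → 0x4ff8
  opcode bits[15:10]=0x13: je/J
  imm@[9:0]=0x3f8 (s10→-8) ⇒ $-8
  target = base 0xb0e0 + off 0x0c + 2 + imm -8 = 0xb0e6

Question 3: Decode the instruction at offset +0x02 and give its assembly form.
+0x02: c0 d0 ⇒ word 0xd0c0 (little)
  op=0xd0c0>>10=0x34 ⇒ sub (RR)
  rd: (w>>8)&0x3=0x0 → R0
  rs: (w>>6)&0x3=0x3 → R3

sub R0, R3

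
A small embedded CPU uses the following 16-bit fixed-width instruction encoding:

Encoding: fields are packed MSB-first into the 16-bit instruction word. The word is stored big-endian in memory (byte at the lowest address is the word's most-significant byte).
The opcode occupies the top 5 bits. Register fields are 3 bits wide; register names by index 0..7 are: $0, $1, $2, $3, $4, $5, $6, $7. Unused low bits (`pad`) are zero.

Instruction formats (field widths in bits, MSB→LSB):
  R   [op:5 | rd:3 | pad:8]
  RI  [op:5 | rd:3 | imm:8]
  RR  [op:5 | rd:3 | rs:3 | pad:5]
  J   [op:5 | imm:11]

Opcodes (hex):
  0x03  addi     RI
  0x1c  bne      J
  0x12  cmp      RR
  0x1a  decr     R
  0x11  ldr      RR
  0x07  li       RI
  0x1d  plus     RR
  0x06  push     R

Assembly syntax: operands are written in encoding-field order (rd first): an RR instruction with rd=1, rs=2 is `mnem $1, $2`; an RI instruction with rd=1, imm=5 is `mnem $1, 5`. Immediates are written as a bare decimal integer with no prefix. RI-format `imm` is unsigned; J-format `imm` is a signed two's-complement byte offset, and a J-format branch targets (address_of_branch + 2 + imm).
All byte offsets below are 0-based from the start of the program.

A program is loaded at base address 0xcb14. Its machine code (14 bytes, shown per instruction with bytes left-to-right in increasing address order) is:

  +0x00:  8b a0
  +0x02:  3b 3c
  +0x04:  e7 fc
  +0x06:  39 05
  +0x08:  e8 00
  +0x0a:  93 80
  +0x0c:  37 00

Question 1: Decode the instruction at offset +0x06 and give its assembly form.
+0x06: 39 05 ⇒ word 0x3905 (big)
  opcode bits[15:11]=0x7: li/RI
  [10:8] rd=1 = $1
  [7:0] imm=5 = 5

li $1, 5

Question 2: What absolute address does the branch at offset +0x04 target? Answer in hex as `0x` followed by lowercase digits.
off 0x04: read e7 fc as big → 0xe7fc
  top 5b → 0x1c → bne [J]
  imm@[10:0]=0x7fc (s11→-4) ⇒ -4
  target = base 0xcb14 + off 0x04 + 2 + imm -4 = 0xcb16

0xcb16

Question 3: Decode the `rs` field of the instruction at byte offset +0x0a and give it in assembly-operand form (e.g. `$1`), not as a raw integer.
$4

off 0x0a: read 93 80 as big → 0x9380
  opcode bits[15:11]=0x12: cmp/RR
  rd@[10:8]=0x3 ⇒ $3
  rs@[7:5]=0x4 ⇒ $4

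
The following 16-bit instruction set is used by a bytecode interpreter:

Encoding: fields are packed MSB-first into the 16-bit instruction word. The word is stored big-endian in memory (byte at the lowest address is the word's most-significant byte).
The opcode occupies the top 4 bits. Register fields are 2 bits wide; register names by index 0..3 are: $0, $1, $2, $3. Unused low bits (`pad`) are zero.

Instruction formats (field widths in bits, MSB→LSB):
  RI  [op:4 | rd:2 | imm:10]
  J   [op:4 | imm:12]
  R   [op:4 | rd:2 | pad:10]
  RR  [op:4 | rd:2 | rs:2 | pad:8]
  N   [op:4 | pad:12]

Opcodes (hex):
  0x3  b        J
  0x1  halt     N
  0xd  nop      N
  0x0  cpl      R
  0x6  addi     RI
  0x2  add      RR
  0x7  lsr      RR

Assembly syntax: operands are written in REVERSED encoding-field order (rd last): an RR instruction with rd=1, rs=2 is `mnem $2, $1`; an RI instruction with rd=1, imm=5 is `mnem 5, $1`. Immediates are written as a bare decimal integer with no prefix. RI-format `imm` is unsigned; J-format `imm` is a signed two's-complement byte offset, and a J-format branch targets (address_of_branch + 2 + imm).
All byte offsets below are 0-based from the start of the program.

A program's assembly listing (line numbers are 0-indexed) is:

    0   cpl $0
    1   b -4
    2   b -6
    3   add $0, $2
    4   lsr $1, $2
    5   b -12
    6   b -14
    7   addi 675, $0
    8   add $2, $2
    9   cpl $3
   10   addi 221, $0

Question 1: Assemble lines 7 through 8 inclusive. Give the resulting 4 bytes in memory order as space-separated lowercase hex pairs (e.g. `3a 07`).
L7: addi op=0x6:4|rd=0:2|imm=675:10 ⇒ 0x62a3 ⇒ big 62 a3
L8: add op=0x2:4|rd=2:2|rs=2:2|pad=0:8 ⇒ 0x2a00 ⇒ big 2a 00

62 a3 2a 00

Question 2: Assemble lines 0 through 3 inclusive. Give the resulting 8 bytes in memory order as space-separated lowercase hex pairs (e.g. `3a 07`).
00 00 3f fc 3f fa 28 00

line 0 (cpl): pack op=0x0:4|rd=0:2|pad=0:10 = 0x0000; big→ 00 00
line 1 (b): pack op=0x3:4|imm=-4:12 = 0x3ffc; big→ 3f fc
line 2 (b): pack op=0x3:4|imm=-6:12 = 0x3ffa; big→ 3f fa
line 3 (add): pack op=0x2:4|rd=2:2|rs=0:2|pad=0:8 = 0x2800; big→ 28 00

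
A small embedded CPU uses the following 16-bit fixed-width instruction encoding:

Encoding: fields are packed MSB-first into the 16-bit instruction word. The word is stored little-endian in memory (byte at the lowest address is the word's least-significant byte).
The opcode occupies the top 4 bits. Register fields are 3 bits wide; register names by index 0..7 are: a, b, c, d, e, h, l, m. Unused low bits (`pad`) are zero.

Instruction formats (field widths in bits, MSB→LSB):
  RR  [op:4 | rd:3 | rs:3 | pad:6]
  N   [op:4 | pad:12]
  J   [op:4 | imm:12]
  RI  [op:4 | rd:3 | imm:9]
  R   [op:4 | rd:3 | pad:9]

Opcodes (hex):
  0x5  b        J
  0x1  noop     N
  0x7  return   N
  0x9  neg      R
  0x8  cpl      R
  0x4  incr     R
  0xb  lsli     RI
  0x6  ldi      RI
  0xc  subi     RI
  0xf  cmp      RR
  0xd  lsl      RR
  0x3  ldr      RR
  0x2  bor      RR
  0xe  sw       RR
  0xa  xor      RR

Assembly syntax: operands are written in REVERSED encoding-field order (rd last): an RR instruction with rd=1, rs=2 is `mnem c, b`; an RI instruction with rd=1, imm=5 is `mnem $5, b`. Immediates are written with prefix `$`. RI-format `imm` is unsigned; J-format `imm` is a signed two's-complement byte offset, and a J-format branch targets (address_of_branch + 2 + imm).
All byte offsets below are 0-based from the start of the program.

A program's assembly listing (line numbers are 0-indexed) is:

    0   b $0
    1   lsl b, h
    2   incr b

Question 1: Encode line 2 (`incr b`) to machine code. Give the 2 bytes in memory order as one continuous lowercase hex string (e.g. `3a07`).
0042

L2: incr op=0x4:4|rd=1:3|pad=0:9 ⇒ 0x4200 ⇒ little 00 42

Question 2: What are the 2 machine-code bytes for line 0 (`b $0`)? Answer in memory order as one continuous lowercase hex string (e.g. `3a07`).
line 0 (b): pack op=0x5:4|imm=0:12 = 0x5000; little→ 00 50

0050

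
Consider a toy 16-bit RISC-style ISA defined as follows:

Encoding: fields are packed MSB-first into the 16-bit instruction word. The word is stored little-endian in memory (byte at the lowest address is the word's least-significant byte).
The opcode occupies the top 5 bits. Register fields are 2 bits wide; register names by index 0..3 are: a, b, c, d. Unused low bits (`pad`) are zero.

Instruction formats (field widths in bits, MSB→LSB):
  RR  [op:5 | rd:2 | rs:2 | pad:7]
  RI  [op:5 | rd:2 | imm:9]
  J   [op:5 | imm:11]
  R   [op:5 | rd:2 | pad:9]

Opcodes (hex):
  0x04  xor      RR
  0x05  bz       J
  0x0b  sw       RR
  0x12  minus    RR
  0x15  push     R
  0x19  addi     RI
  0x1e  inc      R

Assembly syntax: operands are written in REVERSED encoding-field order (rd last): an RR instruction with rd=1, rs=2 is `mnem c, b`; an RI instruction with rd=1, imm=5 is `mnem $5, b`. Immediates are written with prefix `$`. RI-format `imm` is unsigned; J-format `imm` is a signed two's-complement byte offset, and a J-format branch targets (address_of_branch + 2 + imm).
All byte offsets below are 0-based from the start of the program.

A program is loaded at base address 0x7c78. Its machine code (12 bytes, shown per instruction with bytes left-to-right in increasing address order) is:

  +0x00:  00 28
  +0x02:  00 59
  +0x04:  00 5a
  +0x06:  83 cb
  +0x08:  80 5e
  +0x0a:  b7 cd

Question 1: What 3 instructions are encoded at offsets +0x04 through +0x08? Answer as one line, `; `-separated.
[04] 00 5a → 0x5a00
  opcode bits[15:11]=0xb: sw/RR
  rd: (w>>9)&0x3=0x1 → b
  rs: (w>>7)&0x3=0x0 → a
[06] 83 cb → 0xcb83
  opcode bits[15:11]=0x19: addi/RI
  rd: (w>>9)&0x3=0x1 → b
  imm: (w>>0)&0x1ff=0x183 → $387
[08] 80 5e → 0x5e80
  opcode bits[15:11]=0xb: sw/RR
  rd: (w>>9)&0x3=0x3 → d
  rs: (w>>7)&0x3=0x1 → b

sw a, b; addi $387, b; sw b, d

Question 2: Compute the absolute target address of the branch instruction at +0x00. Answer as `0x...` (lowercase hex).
off 0x00: read 00 28 as little → 0x2800
  opcode bits[15:11]=0x5: bz/J
  [10:0] imm=0 = $0
  target = base 0x7c78 + off 0x00 + 2 + imm 0 = 0x7c7a

0x7c7a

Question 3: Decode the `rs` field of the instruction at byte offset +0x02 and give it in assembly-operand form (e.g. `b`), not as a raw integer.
[02] 00 59 → 0x5900
  top 5b → 0xb → sw [RR]
  rd: (w>>9)&0x3=0x0 → a
  rs: (w>>7)&0x3=0x2 → c

c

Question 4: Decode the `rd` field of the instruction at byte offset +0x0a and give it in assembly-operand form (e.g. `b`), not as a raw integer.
c

+0x0a: b7 cd ⇒ word 0xcdb7 (little)
  opcode bits[15:11]=0x19: addi/RI
  rd: (w>>9)&0x3=0x2 → c
  imm: (w>>0)&0x1ff=0x1b7 → $439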